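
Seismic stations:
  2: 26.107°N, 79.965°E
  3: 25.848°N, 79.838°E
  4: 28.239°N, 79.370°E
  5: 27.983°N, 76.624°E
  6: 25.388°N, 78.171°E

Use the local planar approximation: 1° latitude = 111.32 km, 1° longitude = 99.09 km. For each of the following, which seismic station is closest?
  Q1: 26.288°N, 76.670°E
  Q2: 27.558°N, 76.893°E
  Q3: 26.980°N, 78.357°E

Q1 at 26.288°N, 76.670°E:
  2: √((-0.181·111.32)² + (3.295·99.09)²) = √(405.97898 + 106603.26215) = 327.123 km
  3: √((-0.440·111.32)² + (3.168·99.09)²) = √(2399.11877 + 98543.95823) = 317.715 km
  4: √((1.951·111.32)² + (2.700·99.09)²) = √(47169.46322 + 71579.25685) = 344.599 km
  5: √((1.695·111.32)² + (-0.046·99.09)²) = √(35602.93492 + 20.77664) = 188.742 km
  6: √((-0.900·111.32)² + (1.501·99.09)²) = √(10037.63534 + 22121.82953) = 179.331 km
  → nearest: 6 (179.331 km)
Q2 at 27.558°N, 76.893°E:
  2: √((-1.451·111.32)² + (3.072·99.09)²) = √(26090.42900 + 92662.08744) = 344.605 km
  3: √((-1.710·111.32)² + (2.945·99.09)²) = √(36235.86359 + 85158.94158) = 348.418 km
  4: √((0.681·111.32)² + (2.477·99.09)²) = √(5746.99235 + 60243.70455) = 256.887 km
  5: √((0.425·111.32)² + (-0.269·99.09)²) = √(2238.33072 + 710.50022) = 54.303 km
  6: √((-2.170·111.32)² + (1.278·99.09)²) = √(58353.35935 + 16036.93483) = 272.746 km
  → nearest: 5 (54.303 km)
Q3 at 26.980°N, 78.357°E:
  2: √((-0.873·111.32)² + (1.608·99.09)²) = √(9444.41110 + 25388.19034) = 186.635 km
  3: √((-1.132·111.32)² + (1.481·99.09)²) = √(15879.58868 + 21536.23462) = 193.432 km
  4: √((1.259·111.32)² + (1.013·99.09)²) = √(19642.54947 + 10075.77701) = 172.390 km
  5: √((1.003·111.32)² + (-1.733·99.09)²) = √(12466.60678 + 29488.77843) = 204.830 km
  6: √((-1.592·111.32)² + (-0.186·99.09)²) = √(31407.43880 + 339.69218) = 178.177 km
  → nearest: 4 (172.390 km)

Q1→6; Q2→5; Q3→4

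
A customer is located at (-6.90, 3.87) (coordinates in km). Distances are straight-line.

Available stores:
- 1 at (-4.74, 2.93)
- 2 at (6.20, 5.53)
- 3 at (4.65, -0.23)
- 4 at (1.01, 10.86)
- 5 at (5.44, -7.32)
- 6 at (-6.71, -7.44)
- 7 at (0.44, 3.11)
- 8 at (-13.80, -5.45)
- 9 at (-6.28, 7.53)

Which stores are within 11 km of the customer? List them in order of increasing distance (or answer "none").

1, 9, 7, 4

Distances from (-6.90, 3.87):
1: 2.36 km
2: 13.20 km
3: 12.26 km
4: 10.56 km
5: 16.66 km
6: 11.31 km
7: 7.38 km
8: 11.60 km
9: 3.71 km
Threshold 11 km: 1 (2.36 km), 9 (3.71 km), 7 (7.38 km), 4 (10.56 km) are within range.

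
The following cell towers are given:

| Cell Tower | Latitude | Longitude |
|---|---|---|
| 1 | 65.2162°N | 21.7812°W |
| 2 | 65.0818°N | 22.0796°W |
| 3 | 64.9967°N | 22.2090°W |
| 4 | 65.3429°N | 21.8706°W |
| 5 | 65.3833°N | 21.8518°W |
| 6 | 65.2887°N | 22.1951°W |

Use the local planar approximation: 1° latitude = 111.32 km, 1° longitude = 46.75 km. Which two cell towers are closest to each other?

4 and 5

Pairwise distances:
1–2: √((-0.1344·111.32)² + (-0.2984·46.75)²) = √(223.843729 + 194.608080) = 20.4561 km
1–3: √((-0.2195·111.32)² + (-0.4278·46.75)²) = √(597.056519 + 399.986000) = 31.5760 km
1–4: √((0.1267·111.32)² + (-0.0894·46.75)²) = √(198.929699 + 17.467802) = 14.7105 km
1–5: √((0.1671·111.32)² + (-0.0706·46.75)²) = √(346.018481 + 10.893630) = 18.8921 km
1–6: √((0.0725·111.32)² + (-0.4139·46.75)²) = √(65.136198 + 374.415728) = 20.9655 km
2–3: √((-0.0851·111.32)² + (-0.1294·46.75)²) = √(89.744019 + 36.595845) = 11.2401 km
2–4: √((0.2611·111.32)² + (0.2090·46.75)²) = √(844.812126 + 95.467556) = 30.6640 km
2–5: √((0.3015·111.32)² + (0.2278·46.75)²) = √(1126.473626 + 113.415045) = 35.2121 km
2–6: √((0.2069·111.32)² + (-0.1155·46.75)²) = √(530.477999 + 29.155950) = 23.6566 km
3–4: √((0.3462·111.32)² + (0.3384·46.75)²) = √(1485.253288 + 250.278728) = 41.6597 km
3–5: √((0.3866·111.32)² + (0.3572·46.75)²) = √(1852.124151 + 278.859941) = 46.1626 km
3–6: √((0.2920·111.32)² + (0.0139·46.75)²) = √(1056.603630 + 0.422273) = 32.5119 km
4–5: √((0.0404·111.32)² + (0.0188·46.75)²) = √(20.225959 + 0.772465) = 4.5824 km
4–6: √((-0.0542·111.32)² + (-0.3245·46.75)²) = √(36.403653 + 230.140278) = 16.3262 km
5–6: √((-0.0946·111.32)² + (-0.3433·46.75)²) = √(110.899265 + 257.579228) = 19.1958 km
Closest pair: 4–5 at 4.5824 km.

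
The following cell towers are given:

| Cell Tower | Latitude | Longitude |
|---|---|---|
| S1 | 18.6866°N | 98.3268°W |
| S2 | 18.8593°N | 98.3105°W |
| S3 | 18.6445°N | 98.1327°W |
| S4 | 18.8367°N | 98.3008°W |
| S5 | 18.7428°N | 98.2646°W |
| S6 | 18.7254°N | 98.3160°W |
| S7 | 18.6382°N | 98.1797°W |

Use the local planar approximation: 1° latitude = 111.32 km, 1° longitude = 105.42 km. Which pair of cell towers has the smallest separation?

S2 and S4

Pairwise distances:
S2–S4: 2.7157 km
S1–S6: 4.4668 km
S3–S7: 5.0041 km
S5–S6: 5.7544 km
S1–S5: 9.0629 km
S4–S5: 11.1278 km
S4–S6: 12.4931 km
S2–S5: 13.8421 km
S5–S7: 14.6864 km
S2–S6: 14.9170 km
S1–S7: 16.4166 km
S1–S4: 16.9324 km
S6–S7: 17.3404 km
S3–S5: 17.6944 km
S1–S2: 19.3016 km
S1–S3: 20.9919 km
S3–S6: 21.3190 km
S4–S7: 25.5198 km
S3–S4: 27.7815 km
S2–S7: 28.2122 km
S2–S3: 30.3823 km
Closest pair: S2–S4 at 2.7157 km.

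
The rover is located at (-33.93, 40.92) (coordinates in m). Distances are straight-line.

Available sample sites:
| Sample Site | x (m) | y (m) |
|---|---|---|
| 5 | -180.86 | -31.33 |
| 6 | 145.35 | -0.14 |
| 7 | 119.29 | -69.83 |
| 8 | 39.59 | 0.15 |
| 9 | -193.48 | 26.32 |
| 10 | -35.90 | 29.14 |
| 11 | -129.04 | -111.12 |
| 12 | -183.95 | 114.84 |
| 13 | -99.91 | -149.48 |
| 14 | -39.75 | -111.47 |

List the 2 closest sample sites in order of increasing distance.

10, 8

Distances from (-33.93, 40.92):
5: 163.73 m
6: 183.92 m
7: 189.06 m
8: 84.07 m
9: 160.22 m
10: 11.94 m
11: 179.34 m
12: 167.24 m
13: 201.51 m
14: 152.50 m
Sorted: 10 (11.94 m) < 8 (84.07 m) < 14 (152.50 m) < 9 (160.22 m) < …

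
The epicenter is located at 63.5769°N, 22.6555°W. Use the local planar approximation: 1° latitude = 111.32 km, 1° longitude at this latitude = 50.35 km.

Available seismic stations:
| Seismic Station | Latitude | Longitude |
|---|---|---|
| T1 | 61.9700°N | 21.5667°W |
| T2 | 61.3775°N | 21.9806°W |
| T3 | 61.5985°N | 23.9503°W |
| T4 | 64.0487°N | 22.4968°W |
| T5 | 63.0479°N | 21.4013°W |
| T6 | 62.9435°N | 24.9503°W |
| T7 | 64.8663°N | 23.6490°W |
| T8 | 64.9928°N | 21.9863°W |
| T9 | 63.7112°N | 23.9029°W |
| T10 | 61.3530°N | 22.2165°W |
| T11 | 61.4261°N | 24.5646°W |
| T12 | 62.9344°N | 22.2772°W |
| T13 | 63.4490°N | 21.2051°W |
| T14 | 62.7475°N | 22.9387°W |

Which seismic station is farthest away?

T11

Distances from 63.5769°N, 22.6555°W:
T1: √((-1.6069·111.32)² + (1.0888·50.35)²) = √(31998.093038 + 3005.350812) = 187.0921 km
T2: √((-2.1994·111.32)² + (0.6749·50.35)²) = √(59945.258421 + 1154.722973) = 247.1841 km
T3: √((-1.9784·111.32)² + (-1.2948·50.35)²) = √(48503.670175 + 4250.150719) = 229.6820 km
T4: √((0.4718·111.32)² + (0.1587·50.35)²) = √(2758.431912 + 63.848809) = 53.1251 km
T5: √((-0.5290·111.32)² + (1.2542·50.35)²) = √(3467.829521 + 3987.792412) = 86.3459 km
T6: √((-0.6334·111.32)² + (-2.2948·50.35)²) = √(4971.672510 + 13350.226445) = 135.3584 km
T7: √((1.2894·111.32)² + (-0.9935·50.35)²) = √(20602.585593 + 2502.273016) = 152.0028 km
T8: √((1.4159·111.32)² + (0.6692·50.35)²) = √(24843.430141 + 1135.300461) = 161.1792 km
T9: √((0.1343·111.32)² + (-1.2474·50.35)²) = √(223.510752 + 3944.667747) = 64.5614 km
T10: √((-2.2239·111.32)² + (0.4390·50.35)²) = √(61288.205426 + 488.571343) = 248.5493 km
T11: √((-2.1508·111.32)² + (-1.9091·50.35)²) = √(57325.315145 + 9239.666695) = 258.0019 km
T12: √((-0.6425·111.32)² + (0.3783·50.35)²) = √(5115.553834 + 362.803637) = 74.0159 km
T13: √((-0.1279·111.32)² + (1.4504·50.35)²) = √(202.715746 + 5333.036204) = 74.4026 km
T14: √((-0.8294·111.32)² + (-0.2832·50.35)²) = √(8524.608787 + 203.322503) = 93.4234 km
Maximum: T11 at 258.0019 km.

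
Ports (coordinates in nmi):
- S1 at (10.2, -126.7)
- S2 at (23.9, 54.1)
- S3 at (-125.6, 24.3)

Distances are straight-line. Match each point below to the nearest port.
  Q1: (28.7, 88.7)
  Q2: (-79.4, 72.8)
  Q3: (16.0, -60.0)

Q1→S2; Q2→S3; Q3→S1

Q1 at (28.7, 88.7):
  S1: √((-18.5)² + (-215.4)²) = √(342.2500 + 46397.1600) = 216.19 nmi
  S2: √((-4.8)² + (-34.6)²) = √(23.0400 + 1197.1600) = 34.93 nmi
  S3: √((-154.3)² + (-64.4)²) = √(23808.4900 + 4147.3600) = 167.20 nmi
  → nearest: S2 (34.93 nmi)
Q2 at (-79.4, 72.8):
  S1: √((89.6)² + (-199.5)²) = √(8028.1600 + 39800.2500) = 218.70 nmi
  S2: √((103.3)² + (-18.7)²) = √(10670.8900 + 349.6900) = 104.98 nmi
  S3: √((-46.2)² + (-48.5)²) = √(2134.4400 + 2352.2500) = 66.98 nmi
  → nearest: S3 (66.98 nmi)
Q3 at (16.0, -60.0):
  S1: √((-5.8)² + (-66.7)²) = √(33.6400 + 4448.8900) = 66.95 nmi
  S2: √((7.9)² + (114.1)²) = √(62.4100 + 13018.8100) = 114.37 nmi
  S3: √((-141.6)² + (84.3)²) = √(20050.5600 + 7106.4900) = 164.79 nmi
  → nearest: S1 (66.95 nmi)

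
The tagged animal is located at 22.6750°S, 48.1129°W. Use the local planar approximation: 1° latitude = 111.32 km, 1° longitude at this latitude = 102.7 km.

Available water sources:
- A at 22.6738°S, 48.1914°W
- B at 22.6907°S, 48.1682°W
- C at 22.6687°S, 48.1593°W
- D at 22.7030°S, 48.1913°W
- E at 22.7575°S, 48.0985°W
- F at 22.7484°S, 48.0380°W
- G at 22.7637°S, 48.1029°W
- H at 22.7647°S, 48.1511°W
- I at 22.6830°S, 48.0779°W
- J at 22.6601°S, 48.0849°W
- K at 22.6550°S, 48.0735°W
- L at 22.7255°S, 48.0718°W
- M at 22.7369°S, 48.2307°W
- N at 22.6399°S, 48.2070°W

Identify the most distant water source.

Distances from 22.6750°S, 48.1129°W:
A: 8.0631 km
B: 5.9421 km
C: 4.8166 km
D: 8.6339 km
E: 9.3022 km
F: 11.2220 km
G: 9.9273 km
H: 10.7284 km
I: 3.7032 km
J: 3.3197 km
K: 4.6184 km
L: 7.0299 km
M: 13.9228 km
N: 10.4241 km
Maximum: M at 13.9228 km.

M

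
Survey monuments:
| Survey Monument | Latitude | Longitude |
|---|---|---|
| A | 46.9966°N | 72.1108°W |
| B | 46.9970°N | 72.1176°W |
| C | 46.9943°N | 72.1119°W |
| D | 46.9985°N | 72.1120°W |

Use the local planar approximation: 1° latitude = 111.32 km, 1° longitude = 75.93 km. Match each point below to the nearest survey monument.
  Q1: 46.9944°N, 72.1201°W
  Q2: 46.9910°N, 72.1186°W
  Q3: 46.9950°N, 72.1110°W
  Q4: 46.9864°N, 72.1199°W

Q1→B; Q2→C; Q3→C; Q4→C

Q1 at 46.9944°N, 72.1201°W:
  A: 0.7474 km
  B: 0.3461 km
  C: 0.6227 km
  D: 0.7659 km
  → nearest: B (0.3461 km)
Q2 at 46.9910°N, 72.1186°W:
  A: 0.8599 km
  B: 0.6722 km
  C: 0.6275 km
  D: 0.9738 km
  → nearest: C (0.6275 km)
Q3 at 46.9950°N, 72.1110°W:
  A: 0.1788 km
  B: 0.5484 km
  C: 0.1036 km
  D: 0.3969 km
  → nearest: C (0.1036 km)
Q4 at 46.9864°N, 72.1199°W:
  A: 1.3292 km
  B: 1.1928 km
  C: 1.0688 km
  D: 1.4745 km
  → nearest: C (1.0688 km)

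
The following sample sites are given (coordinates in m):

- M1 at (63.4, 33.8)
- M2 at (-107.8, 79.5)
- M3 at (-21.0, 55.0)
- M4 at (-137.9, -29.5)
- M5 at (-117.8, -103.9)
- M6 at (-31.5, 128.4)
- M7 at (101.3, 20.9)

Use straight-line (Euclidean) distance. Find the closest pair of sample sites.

M1 and M7

Pairwise distances:
M1–M2: 177.2 m
M1–M3: 87.0 m
M1–M4: 211.0 m
M1–M5: 227.6 m
M1–M6: 134.0 m
M1–M7: 40.0 m
M2–M3: 90.2 m
M2–M4: 113.1 m
M2–M5: 183.7 m
M2–M6: 90.6 m
M2–M7: 217.2 m
M3–M4: 144.2 m
M3–M5: 186.1 m
M3–M6: 74.1 m
M3–M7: 127.0 m
M4–M5: 77.1 m
M4–M6: 190.4 m
M4–M7: 244.5 m
M5–M6: 247.8 m
M5–M7: 252.2 m
M6–M7: 170.9 m
Closest pair: M1–M7 at 40.0 m.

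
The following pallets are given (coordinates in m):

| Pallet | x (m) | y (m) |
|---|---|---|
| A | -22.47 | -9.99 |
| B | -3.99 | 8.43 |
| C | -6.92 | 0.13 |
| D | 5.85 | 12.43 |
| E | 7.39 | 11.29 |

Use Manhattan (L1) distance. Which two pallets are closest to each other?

Pairwise distances:
A–B: 36.90 m
A–C: 25.67 m
A–D: 50.74 m
A–E: 51.14 m
B–C: 11.23 m
B–D: 13.84 m
B–E: 14.24 m
C–D: 25.07 m
C–E: 25.47 m
D–E: 2.68 m
Closest pair: D–E at 2.68 m.

D and E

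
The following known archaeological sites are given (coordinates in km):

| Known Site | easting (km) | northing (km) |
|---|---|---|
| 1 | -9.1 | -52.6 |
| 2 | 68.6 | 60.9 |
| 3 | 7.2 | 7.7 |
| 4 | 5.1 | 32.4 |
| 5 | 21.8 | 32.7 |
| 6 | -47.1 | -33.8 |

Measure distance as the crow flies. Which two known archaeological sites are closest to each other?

4 and 5

Pairwise distances:
4–5: 16.7 km
3–4: 24.8 km
3–5: 29.0 km
1–6: 42.4 km
2–5: 54.6 km
1–3: 62.5 km
3–6: 68.3 km
2–4: 69.6 km
2–3: 81.2 km
4–6: 84.3 km
1–4: 86.2 km
1–5: 90.7 km
5–6: 95.8 km
1–2: 137.5 km
2–6: 149.5 km
Closest pair: 4–5 at 16.7 km.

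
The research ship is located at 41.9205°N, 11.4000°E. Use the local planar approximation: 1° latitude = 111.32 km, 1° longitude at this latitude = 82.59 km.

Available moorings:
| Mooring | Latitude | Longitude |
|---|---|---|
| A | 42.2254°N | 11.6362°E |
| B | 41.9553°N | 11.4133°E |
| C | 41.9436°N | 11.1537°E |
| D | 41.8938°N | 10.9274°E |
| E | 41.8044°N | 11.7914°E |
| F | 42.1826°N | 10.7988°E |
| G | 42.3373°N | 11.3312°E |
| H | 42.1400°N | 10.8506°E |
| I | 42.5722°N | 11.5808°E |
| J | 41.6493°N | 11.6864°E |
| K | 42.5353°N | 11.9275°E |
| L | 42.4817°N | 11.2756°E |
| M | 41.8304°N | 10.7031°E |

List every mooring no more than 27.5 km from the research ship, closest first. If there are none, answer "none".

B, C

Distances from 41.9205°N, 11.4000°E:
A: √((0.3049·111.32)² + (0.2362·82.59)²) = √(1152.023250 + 380.552622) = 39.1481 km
B: √((0.0348·111.32)² + (0.0133·82.59)²) = √(15.007380 + 1.206586) = 4.0267 km
C: √((0.0231·111.32)² + (-0.2463·82.59)²) = √(6.612571 + 413.793587) = 20.5038 km
D: √((-0.0267·111.32)² + (-0.4726·82.59)²) = √(8.834234 + 1523.499678) = 39.1450 km
E: √((-0.1161·111.32)² + (0.3914·82.59)²) = √(167.036290 + 1044.952561) = 34.8136 km
F: √((0.2621·111.32)² + (-0.6012·82.59)²) = √(851.295695 + 2465.431134) = 57.5910 km
G: √((0.4168·111.32)² + (-0.0688·82.59)²) = √(2152.790736 + 32.287306) = 46.7448 km
H: √((0.2195·111.32)² + (-0.5494·82.59)²) = √(597.056519 + 2058.885725) = 51.5358 km
I: √((0.6517·111.32)² + (0.1808·82.59)²) = √(5263.102612 + 222.972747) = 74.0680 km
J: √((-0.2712·111.32)² + (0.2864·82.59)²) = √(911.435134 + 559.501119) = 38.3528 km
K: √((0.6148·111.32)² + (0.5275·82.59)²) = √(4683.970088 + 1898.015961) = 81.1294 km
L: √((0.5612·111.32)² + (-0.1244·82.59)²) = √(3902.848741 + 105.559103) = 63.3120 km
M: √((-0.0901·111.32)² + (-0.6969·82.59)²) = √(100.599536 + 3312.804911) = 58.4243 km
Threshold 27.5 km: B (4.0267 km), C (20.5038 km) are within range.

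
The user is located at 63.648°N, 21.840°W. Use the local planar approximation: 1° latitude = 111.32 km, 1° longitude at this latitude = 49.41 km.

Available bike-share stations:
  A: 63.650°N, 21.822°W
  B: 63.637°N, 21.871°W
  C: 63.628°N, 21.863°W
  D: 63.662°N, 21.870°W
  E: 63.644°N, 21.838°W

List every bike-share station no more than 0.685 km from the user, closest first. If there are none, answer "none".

Distances from 63.648°N, 21.840°W:
A: √((0.002·111.32)² + (0.018·49.41)²) = √(0.04957 + 0.79100) = 0.917 km
B: √((-0.011·111.32)² + (-0.031·49.41)²) = √(1.49945 + 2.34614) = 1.961 km
C: √((-0.020·111.32)² + (-0.023·49.41)²) = √(4.95686 + 1.29147) = 2.500 km
D: √((0.014·111.32)² + (-0.030·49.41)²) = √(2.42886 + 2.19721) = 2.151 km
E: √((-0.004·111.32)² + (0.002·49.41)²) = √(0.19827 + 0.00977) = 0.456 km
Threshold 0.685 km: E (0.456 km) is within range.

E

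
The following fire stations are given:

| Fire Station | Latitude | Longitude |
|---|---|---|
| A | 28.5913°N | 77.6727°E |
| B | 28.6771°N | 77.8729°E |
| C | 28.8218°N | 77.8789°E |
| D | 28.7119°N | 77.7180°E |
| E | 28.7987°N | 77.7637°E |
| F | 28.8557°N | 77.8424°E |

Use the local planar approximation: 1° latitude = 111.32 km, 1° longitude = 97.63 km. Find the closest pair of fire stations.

Pairwise distances:
C–F: √((0.0339·111.32)² + (-0.0365·97.63)²) = √(14.241174 + 12.698497) = 5.1903 km
E–F: √((0.0570·111.32)² + (0.0787·97.63)²) = √(40.262071 + 59.035880) = 9.9648 km
D–E: √((0.0868·111.32)² + (0.0457·97.63)²) = √(93.365375 + 19.906687) = 10.6429 km
C–E: √((-0.0231·111.32)² + (-0.1152·97.63)²) = √(6.612571 + 126.494469) = 11.5372 km
A–D: √((0.1206·111.32)² + (0.0453·97.63)²) = √(180.235780 + 19.559736) = 14.1349 km
B–D: √((0.0348·111.32)² + (-0.1549·97.63)²) = √(15.007380 + 228.701711) = 15.6112 km
B–C: √((0.1447·111.32)² + (0.0060·97.63)²) = √(259.467793 + 0.343138) = 16.1187 km
B–E: √((0.1216·111.32)² + (-0.1092·97.63)²) = √(183.237157 + 113.661100) = 17.2307 km
C–D: √((-0.1099·111.32)² + (-0.1609·97.63)²) = √(149.672420 + 246.762219) = 19.9107 km
D–F: √((0.1438·111.32)² + (0.1244·97.63)²) = √(256.250173 + 147.505203) = 20.0937 km
B–F: √((0.1786·111.32)² + (-0.0305·97.63)²) = √(395.284063 + 8.866787) = 20.1035 km
A–B: √((0.0858·111.32)² + (0.2002·97.63)²) = √(91.226491 + 382.027587) = 21.7544 km
A–E: √((0.2074·111.32)² + (0.0910·97.63)²) = √(533.045031 + 78.931320) = 24.7382 km
A–C: √((0.2305·111.32)² + (0.2062·97.63)²) = √(658.397624 + 405.269481) = 32.6139 km
A–F: √((0.2644·111.32)² + (0.1697·97.63)²) = √(866.301960 + 274.492361) = 33.7756 km
Closest pair: C–F at 5.1903 km.

C and F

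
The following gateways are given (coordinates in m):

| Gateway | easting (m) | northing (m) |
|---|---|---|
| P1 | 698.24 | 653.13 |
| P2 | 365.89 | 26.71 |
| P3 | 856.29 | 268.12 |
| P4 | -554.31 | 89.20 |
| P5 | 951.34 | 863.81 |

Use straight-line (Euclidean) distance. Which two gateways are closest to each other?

P1 and P5

Pairwise distances:
P1–P5: 329.31 m
P1–P3: 416.19 m
P2–P3: 546.60 m
P3–P5: 603.23 m
P1–P2: 709.13 m
P2–P4: 922.32 m
P2–P5: 1021.51 m
P1–P4: 1373.64 m
P3–P4: 1421.90 m
P4–P5: 1693.22 m
Closest pair: P1–P5 at 329.31 m.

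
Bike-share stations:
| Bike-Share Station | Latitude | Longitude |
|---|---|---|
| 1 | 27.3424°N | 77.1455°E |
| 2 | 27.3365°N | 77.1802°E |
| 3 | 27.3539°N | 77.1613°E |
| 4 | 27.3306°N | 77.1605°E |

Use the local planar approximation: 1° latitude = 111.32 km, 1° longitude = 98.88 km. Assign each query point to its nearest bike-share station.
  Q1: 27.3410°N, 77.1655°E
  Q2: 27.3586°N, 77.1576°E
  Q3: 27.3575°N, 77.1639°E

Q1→4; Q2→3; Q3→3

Q1 at 27.3410°N, 77.1655°E:
  1: 1.9837 km
  2: 1.5374 km
  3: 1.4949 km
  4: 1.2589 km
  → nearest: 4 (1.2589 km)
Q2 at 27.3586°N, 77.1576°E:
  1: 2.1642 km
  2: 3.3236 km
  3: 0.6384 km
  4: 3.1301 km
  → nearest: 3 (0.6384 km)
Q3 at 27.3575°N, 77.1639°E:
  1: 2.4770 km
  2: 2.8395 km
  3: 0.4761 km
  4: 3.0133 km
  → nearest: 3 (0.4761 km)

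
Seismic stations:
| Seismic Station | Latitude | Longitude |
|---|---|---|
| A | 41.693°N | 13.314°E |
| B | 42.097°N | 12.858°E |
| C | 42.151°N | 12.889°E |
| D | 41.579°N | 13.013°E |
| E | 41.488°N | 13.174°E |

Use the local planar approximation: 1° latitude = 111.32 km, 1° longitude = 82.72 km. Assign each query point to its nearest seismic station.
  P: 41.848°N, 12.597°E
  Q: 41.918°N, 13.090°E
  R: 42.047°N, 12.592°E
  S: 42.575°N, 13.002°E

P at 41.848°N, 12.597°E:
  A: 61.769 km
  B: 35.135 km
  C: 41.487 km
  D: 45.616 km
  E: 62.323 km
  → nearest: B (35.135 km)
Q at 41.918°N, 13.090°E:
  A: 31.156 km
  B: 27.665 km
  C: 30.809 km
  D: 38.271 km
  E: 48.369 km
  → nearest: B (27.665 km)
R at 42.047°N, 12.592°E:
  A: 71.553 km
  B: 22.697 km
  C: 27.159 km
  D: 62.666 km
  E: 78.677 km
  → nearest: B (22.697 km)
S at 42.575°N, 13.002°E:
  A: 101.520 km
  B: 54.528 km
  C: 48.116 km
  D: 110.878 km
  E: 121.838 km
  → nearest: C (48.116 km)

P→B; Q→B; R→B; S→C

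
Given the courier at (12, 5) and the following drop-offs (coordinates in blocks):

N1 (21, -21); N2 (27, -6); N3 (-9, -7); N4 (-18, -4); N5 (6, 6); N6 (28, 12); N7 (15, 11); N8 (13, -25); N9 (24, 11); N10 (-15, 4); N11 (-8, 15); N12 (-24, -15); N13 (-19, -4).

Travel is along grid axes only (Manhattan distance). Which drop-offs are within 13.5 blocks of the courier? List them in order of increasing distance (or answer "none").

Distances from (12, 5):
N1: 35 blocks
N2: 26 blocks
N3: 33 blocks
N4: 39 blocks
N5: 7 blocks
N6: 23 blocks
N7: 9 blocks
N8: 31 blocks
N9: 18 blocks
N10: 28 blocks
N11: 30 blocks
N12: 56 blocks
N13: 40 blocks
Threshold 13.5 blocks: N5 (7 blocks), N7 (9 blocks) are within range.

N5, N7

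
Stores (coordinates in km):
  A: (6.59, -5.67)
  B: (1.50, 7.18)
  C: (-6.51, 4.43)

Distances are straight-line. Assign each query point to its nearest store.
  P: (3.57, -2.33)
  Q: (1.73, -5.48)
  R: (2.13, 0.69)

P at (3.57, -2.33):
  A: 4.50 km
  B: 9.73 km
  C: 12.14 km
  → nearest: A (4.50 km)
Q at (1.73, -5.48):
  A: 4.86 km
  B: 12.66 km
  C: 12.89 km
  → nearest: A (4.86 km)
R at (2.13, 0.69):
  A: 7.77 km
  B: 6.52 km
  C: 9.41 km
  → nearest: B (6.52 km)

P→A; Q→A; R→B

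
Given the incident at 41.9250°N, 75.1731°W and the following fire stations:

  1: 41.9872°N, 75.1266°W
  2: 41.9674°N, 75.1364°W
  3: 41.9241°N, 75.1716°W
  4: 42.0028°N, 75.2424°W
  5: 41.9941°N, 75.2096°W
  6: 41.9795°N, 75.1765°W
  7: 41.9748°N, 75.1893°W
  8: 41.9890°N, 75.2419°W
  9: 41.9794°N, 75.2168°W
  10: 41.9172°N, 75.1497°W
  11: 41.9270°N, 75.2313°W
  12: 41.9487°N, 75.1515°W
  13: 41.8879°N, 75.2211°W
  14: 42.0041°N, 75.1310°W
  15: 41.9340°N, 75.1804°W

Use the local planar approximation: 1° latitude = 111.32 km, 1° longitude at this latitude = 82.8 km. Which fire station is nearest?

Distances from 41.9250°N, 75.1731°W:
1: √((0.0622·111.32)² + (0.0465·82.8)²) = √(47.943216 + 14.824040) = 7.9226 km
2: √((0.0424·111.32)² + (0.0367·82.8)²) = √(22.278098 + 9.234062) = 5.6136 km
3: √((-0.0009·111.32)² + (0.0015·82.8)²) = √(0.010038 + 0.015426) = 0.1596 km
4: √((0.0778·111.32)² + (-0.0693·82.8)²) = √(75.007655 + 32.925103) = 10.3891 km
5: √((0.0691·111.32)² + (-0.0365·82.8)²) = √(59.170125 + 9.133693) = 8.2646 km
6: √((0.0545·111.32)² + (-0.0034·82.8)²) = √(36.807761 + 0.079254) = 6.0735 km
7: √((0.0498·111.32)² + (-0.0162·82.8)²) = √(30.733009 + 1.799247) = 5.7037 km
8: √((0.0640·111.32)² + (-0.0688·82.8)²) = √(50.758215 + 32.451707) = 9.1219 km
9: √((0.0544·111.32)² + (-0.0437·82.8)²) = √(36.672811 + 13.092529) = 7.0545 km
10: √((-0.0078·111.32)² + (0.0234·82.8)²) = √(0.753938 + 3.753984) = 2.1232 km
11: √((0.0020·111.32)² + (-0.0582·82.8)²) = √(0.049569 + 23.222375) = 4.8241 km
12: √((0.0237·111.32)² + (0.0216·82.8)²) = √(6.960542 + 3.198661) = 3.1874 km
13: √((-0.0371·111.32)² + (-0.0480·82.8)²) = √(17.056669 + 15.795855) = 5.7317 km
14: √((0.0791·111.32)² + (0.0421·82.8)²) = √(77.535280 + 12.151359) = 9.4703 km
15: √((0.0090·111.32)² + (-0.0073·82.8)²) = √(1.003764 + 0.365348) = 1.1701 km
Minimum: 3 at 0.1596 km.

3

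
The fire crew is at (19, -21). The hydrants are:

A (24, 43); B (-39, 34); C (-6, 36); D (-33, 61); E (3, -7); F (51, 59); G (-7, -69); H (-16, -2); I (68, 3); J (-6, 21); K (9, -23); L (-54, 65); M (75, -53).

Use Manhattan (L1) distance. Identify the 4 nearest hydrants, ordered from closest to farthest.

K, E, H, J

Distances from (19, -21):
A: |5| + |64| = 5 + 64 = 69
B: |-58| + |55| = 58 + 55 = 113
C: |-25| + |57| = 25 + 57 = 82
D: |-52| + |82| = 52 + 82 = 134
E: |-16| + |14| = 16 + 14 = 30
F: |32| + |80| = 32 + 80 = 112
G: |-26| + |-48| = 26 + 48 = 74
H: |-35| + |19| = 35 + 19 = 54
I: |49| + |24| = 49 + 24 = 73
J: |-25| + |42| = 25 + 42 = 67
K: |-10| + |-2| = 10 + 2 = 12
L: |-73| + |86| = 73 + 86 = 159
M: |56| + |-32| = 56 + 32 = 88
Sorted: K (12) < E (30) < H (54) < J (67) < A (69) < I (73) < …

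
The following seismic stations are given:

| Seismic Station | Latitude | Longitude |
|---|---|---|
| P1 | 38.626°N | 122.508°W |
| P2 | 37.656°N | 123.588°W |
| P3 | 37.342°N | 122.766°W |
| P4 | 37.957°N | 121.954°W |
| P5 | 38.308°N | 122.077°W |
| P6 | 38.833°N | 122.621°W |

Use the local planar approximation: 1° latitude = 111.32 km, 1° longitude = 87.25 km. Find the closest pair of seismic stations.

Pairwise distances:
P1–P2: 143.315 km
P1–P3: 144.697 km
P1–P4: 88.784 km
P1–P5: 51.646 km
P1–P6: 25.064 km
P2–P3: 79.784 km
P2–P4: 146.451 km
P2–P5: 150.494 km
P2–P6: 155.838 km
P3–P4: 98.521 km
P3–P5: 123.198 km
P3–P6: 166.460 km
P4–P5: 40.520 km
P4–P6: 113.561 km
P5–P6: 75.289 km
Closest pair: P1–P6 at 25.064 km.

P1 and P6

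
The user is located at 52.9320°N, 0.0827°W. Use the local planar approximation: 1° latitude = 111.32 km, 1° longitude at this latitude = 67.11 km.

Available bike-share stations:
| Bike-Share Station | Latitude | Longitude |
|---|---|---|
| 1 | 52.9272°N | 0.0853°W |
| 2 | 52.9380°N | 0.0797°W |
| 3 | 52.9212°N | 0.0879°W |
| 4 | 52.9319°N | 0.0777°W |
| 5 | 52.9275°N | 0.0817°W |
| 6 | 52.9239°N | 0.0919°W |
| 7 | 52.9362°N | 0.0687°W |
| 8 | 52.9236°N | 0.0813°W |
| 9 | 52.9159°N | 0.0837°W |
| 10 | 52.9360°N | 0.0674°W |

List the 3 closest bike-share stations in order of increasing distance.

Distances from 52.9320°N, 0.0827°W:
1: √((-0.0048·111.32)² + (-0.0026·67.11)²) = √(0.285515 + 0.030445) = 0.5621 km
2: √((0.0060·111.32)² + (0.0030·67.11)²) = √(0.446117 + 0.040534) = 0.6976 km
3: √((-0.0108·111.32)² + (-0.0052·67.11)²) = √(1.445419 + 0.121781) = 1.2519 km
4: √((-0.0001·111.32)² + (0.0050·67.11)²) = √(0.000124 + 0.112594) = 0.3357 km
5: √((-0.0045·111.32)² + (0.0010·67.11)²) = √(0.250941 + 0.004504) = 0.5054 km
6: √((-0.0081·111.32)² + (-0.0092·67.11)²) = √(0.813048 + 0.381198) = 1.0928 km
7: √((0.0042·111.32)² + (0.0140·67.11)²) = √(0.218597 + 0.882735) = 1.0494 km
8: √((-0.0084·111.32)² + (0.0014·67.11)²) = √(0.874390 + 0.008827) = 0.9398 km
9: √((-0.0161·111.32)² + (-0.0010·67.11)²) = √(3.212167 + 0.004504) = 1.7935 km
10: √((0.0040·111.32)² + (0.0153·67.11)²) = √(0.198274 + 1.054283) = 1.1192 km
Sorted: 4 (0.3357 km) < 5 (0.5054 km) < 1 (0.5621 km) < 2 (0.6976 km) < 8 (0.9398 km) < …

4, 5, 1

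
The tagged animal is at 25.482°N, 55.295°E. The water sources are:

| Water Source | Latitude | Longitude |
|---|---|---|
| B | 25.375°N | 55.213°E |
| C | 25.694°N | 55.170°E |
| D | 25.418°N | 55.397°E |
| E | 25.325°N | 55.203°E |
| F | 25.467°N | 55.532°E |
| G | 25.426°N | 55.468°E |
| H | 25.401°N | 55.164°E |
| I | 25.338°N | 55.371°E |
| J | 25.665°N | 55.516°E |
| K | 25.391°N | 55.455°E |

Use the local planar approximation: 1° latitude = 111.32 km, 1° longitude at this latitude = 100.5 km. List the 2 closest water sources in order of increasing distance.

D, B

Distances from 25.482°N, 55.295°E:
B: √((-0.107·111.32)² + (-0.082·100.5)²) = √(141.87764 + 67.91408) = 14.484 km
C: √((0.212·111.32)² + (-0.125·100.5)²) = √(556.95245 + 157.81641) = 26.735 km
D: √((-0.064·111.32)² + (0.102·100.5)²) = √(50.75822 + 105.08300) = 12.484 km
E: √((-0.157·111.32)² + (-0.092·100.5)²) = √(305.45392 + 85.48852) = 19.772 km
F: √((-0.015·111.32)² + (0.237·100.5)²) = √(2.78823 + 567.32094) = 23.877 km
G: √((-0.056·111.32)² + (0.173·100.5)²) = √(38.86176 + 302.29038) = 18.470 km
H: √((-0.081·111.32)² + (-0.131·100.5)²) = √(81.30485 + 173.33039) = 15.957 km
I: √((-0.144·111.32)² + (0.076·100.5)²) = √(256.96346 + 58.33904) = 17.757 km
J: √((0.183·111.32)² + (0.221·100.5)²) = √(415.00046 + 493.30631) = 30.138 km
K: √((-0.091·111.32)² + (0.160·100.5)²) = √(102.61933 + 258.56640) = 19.005 km
Sorted: D (12.484 km) < B (14.484 km) < H (15.957 km) < I (17.757 km) < …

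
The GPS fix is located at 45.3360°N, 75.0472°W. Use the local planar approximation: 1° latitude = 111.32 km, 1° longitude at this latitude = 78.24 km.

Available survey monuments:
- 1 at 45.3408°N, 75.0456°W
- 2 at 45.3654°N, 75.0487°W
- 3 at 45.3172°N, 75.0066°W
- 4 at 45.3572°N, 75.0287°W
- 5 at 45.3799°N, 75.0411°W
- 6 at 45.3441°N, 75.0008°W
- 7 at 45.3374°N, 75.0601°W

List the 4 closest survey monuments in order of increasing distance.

Distances from 45.3360°N, 75.0472°W:
1: √((0.0048·111.32)² + (0.0016·78.24)²) = √(0.285515 + 0.015671) = 0.5488 km
2: √((0.0294·111.32)² + (-0.0015·78.24)²) = √(10.711272 + 0.013773) = 3.2749 km
3: √((-0.0188·111.32)² + (0.0406·78.24)²) = √(4.379879 + 10.090432) = 3.8040 km
4: √((0.0212·111.32)² + (0.0185·78.24)²) = √(5.569524 + 2.095083) = 2.7685 km
5: √((0.0439·111.32)² + (0.0061·78.24)²) = √(23.882261 + 0.227781) = 4.9102 km
6: √((0.0081·111.32)² + (0.0464·78.24)²) = √(0.813048 + 13.179339) = 3.7406 km
7: √((0.0014·111.32)² + (-0.0129·78.24)²) = √(0.024289 + 1.018678) = 1.0213 km
Sorted: 1 (0.5488 km) < 7 (1.0213 km) < 4 (2.7685 km) < 2 (3.2749 km) < 6 (3.7406 km) < 3 (3.8040 km) < …

1, 7, 4, 2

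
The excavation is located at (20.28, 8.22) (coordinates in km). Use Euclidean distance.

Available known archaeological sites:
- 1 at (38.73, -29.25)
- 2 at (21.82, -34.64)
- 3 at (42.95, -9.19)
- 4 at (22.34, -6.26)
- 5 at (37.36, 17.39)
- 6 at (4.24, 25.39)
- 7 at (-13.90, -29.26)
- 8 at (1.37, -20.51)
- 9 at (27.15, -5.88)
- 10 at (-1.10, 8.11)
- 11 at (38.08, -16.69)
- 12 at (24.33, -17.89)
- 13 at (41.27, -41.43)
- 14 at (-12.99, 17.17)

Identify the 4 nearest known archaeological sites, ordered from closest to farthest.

Distances from (20.28, 8.22):
1: √((18.45)² + (-37.47)²) = √(340.4025 + 1404.0009) = 41.77 km
2: √((1.54)² + (-42.86)²) = √(2.3716 + 1836.9796) = 42.89 km
3: √((22.67)² + (-17.41)²) = √(513.9289 + 303.1081) = 28.58 km
4: √((2.06)² + (-14.48)²) = √(4.2436 + 209.6704) = 14.63 km
5: √((17.08)² + (9.17)²) = √(291.7264 + 84.0889) = 19.39 km
6: √((-16.04)² + (17.17)²) = √(257.2816 + 294.8089) = 23.50 km
7: √((-34.18)² + (-37.48)²) = √(1168.2724 + 1404.7504) = 50.72 km
8: √((-18.91)² + (-28.73)²) = √(357.5881 + 825.4129) = 34.39 km
9: √((6.87)² + (-14.10)²) = √(47.1969 + 198.8100) = 15.68 km
10: √((-21.38)² + (-0.11)²) = √(457.1044 + 0.0121) = 21.38 km
11: √((17.80)² + (-24.91)²) = √(316.8400 + 620.5081) = 30.62 km
12: √((4.05)² + (-26.11)²) = √(16.4025 + 681.7321) = 26.42 km
13: √((20.99)² + (-49.65)²) = √(440.5801 + 2465.1225) = 53.90 km
14: √((-33.27)² + (8.95)²) = √(1106.8929 + 80.1025) = 34.45 km
Sorted: 4 (14.63 km) < 9 (15.68 km) < 5 (19.39 km) < 10 (21.38 km) < 6 (23.50 km) < 12 (26.42 km) < …

4, 9, 5, 10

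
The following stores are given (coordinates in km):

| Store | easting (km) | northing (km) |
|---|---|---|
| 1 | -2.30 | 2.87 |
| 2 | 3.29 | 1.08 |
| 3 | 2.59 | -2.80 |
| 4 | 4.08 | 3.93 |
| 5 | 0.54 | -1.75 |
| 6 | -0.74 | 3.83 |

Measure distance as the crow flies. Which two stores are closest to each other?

Pairwise distances:
1–2: 5.87 km
1–3: 7.49 km
1–4: 6.47 km
1–5: 5.42 km
1–6: 1.83 km
2–3: 3.94 km
2–4: 2.96 km
2–5: 3.95 km
2–6: 4.88 km
3–4: 6.89 km
3–5: 2.30 km
3–6: 7.42 km
4–5: 6.69 km
4–6: 4.82 km
5–6: 5.72 km
Closest pair: 1–6 at 1.83 km.

1 and 6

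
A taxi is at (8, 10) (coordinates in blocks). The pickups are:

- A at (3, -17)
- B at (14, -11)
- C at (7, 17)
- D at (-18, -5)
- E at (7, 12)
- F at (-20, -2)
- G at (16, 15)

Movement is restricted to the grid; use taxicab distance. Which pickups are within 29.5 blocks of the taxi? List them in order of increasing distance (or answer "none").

Distances from (8, 10):
A: |-5| + |-27| = 5 + 27 = 32 blocks
B: |6| + |-21| = 6 + 21 = 27 blocks
C: |-1| + |7| = 1 + 7 = 8 blocks
D: |-26| + |-15| = 26 + 15 = 41 blocks
E: |-1| + |2| = 1 + 2 = 3 blocks
F: |-28| + |-12| = 28 + 12 = 40 blocks
G: |8| + |5| = 8 + 5 = 13 blocks
Threshold 29.5 blocks: E (3 blocks), C (8 blocks), G (13 blocks), B (27 blocks) are within range.

E, C, G, B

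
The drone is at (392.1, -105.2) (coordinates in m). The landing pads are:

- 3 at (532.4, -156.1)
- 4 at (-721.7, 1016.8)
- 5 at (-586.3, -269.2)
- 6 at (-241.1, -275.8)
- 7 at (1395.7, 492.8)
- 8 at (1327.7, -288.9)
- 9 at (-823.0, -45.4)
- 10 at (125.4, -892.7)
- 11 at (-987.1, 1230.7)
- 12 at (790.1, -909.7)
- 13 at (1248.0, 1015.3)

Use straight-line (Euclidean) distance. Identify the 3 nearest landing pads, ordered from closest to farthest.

3, 6, 10

Distances from (392.1, -105.2):
3: √((140.3)² + (-50.9)²) = √(19684.090 + 2590.810) = 149.2 m
4: √((-1113.8)² + (1122.0)²) = √(1240550.440 + 1258884.000) = 1581.0 m
5: √((-978.4)² + (-164.0)²) = √(957266.560 + 26896.000) = 992.0 m
6: √((-633.2)² + (-170.6)²) = √(400942.240 + 29104.360) = 655.8 m
7: √((1003.6)² + (598.0)²) = √(1007212.960 + 357604.000) = 1168.3 m
8: √((935.6)² + (-183.7)²) = √(875347.360 + 33745.690) = 953.5 m
9: √((-1215.1)² + (59.8)²) = √(1476468.010 + 3576.040) = 1216.6 m
10: √((-266.7)² + (-787.5)²) = √(71128.890 + 620156.250) = 831.4 m
11: √((-1379.2)² + (1335.9)²) = √(1902192.640 + 1784628.810) = 1920.1 m
12: √((398.0)² + (-804.5)²) = √(158404.000 + 647220.250) = 897.6 m
13: √((855.9)² + (1120.5)²) = √(732564.810 + 1255520.250) = 1410.0 m
Sorted: 3 (149.2 m) < 6 (655.8 m) < 10 (831.4 m) < 12 (897.6 m) < 8 (953.5 m) < …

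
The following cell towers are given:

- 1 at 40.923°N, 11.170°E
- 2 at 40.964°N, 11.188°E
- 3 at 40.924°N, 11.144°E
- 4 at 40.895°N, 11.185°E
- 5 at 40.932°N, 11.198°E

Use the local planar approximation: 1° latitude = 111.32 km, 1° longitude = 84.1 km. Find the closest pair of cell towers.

Pairwise distances:
1–3: √((0.001·111.32)² + (-0.026·84.1)²) = √(0.01239 + 4.78122) = 2.189 km
1–5: √((0.009·111.32)² + (0.028·84.1)²) = √(1.00376 + 5.54508) = 2.559 km
1–4: √((-0.028·111.32)² + (0.015·84.1)²) = √(9.71544 + 1.59138) = 3.363 km
2–5: √((-0.032·111.32)² + (0.010·84.1)²) = √(12.68955 + 0.70728) = 3.660 km
4–5: √((0.037·111.32)² + (0.013·84.1)²) = √(16.96484 + 1.19530) = 4.261 km
3–5: √((0.008·111.32)² + (0.054·84.1)²) = √(0.79310 + 20.62431) = 4.628 km
3–4: √((-0.029·111.32)² + (0.041·84.1)²) = √(10.42179 + 11.88939) = 4.723 km
1–2: √((0.041·111.32)² + (0.018·84.1)²) = √(20.83119 + 2.29159) = 4.809 km
2–3: √((-0.040·111.32)² + (-0.044·84.1)²) = √(19.82743 + 13.69296) = 5.790 km
2–4: √((-0.069·111.32)² + (-0.003·84.1)²) = √(58.99899 + 0.06366) = 7.685 km
Closest pair: 1–3 at 2.189 km.

1 and 3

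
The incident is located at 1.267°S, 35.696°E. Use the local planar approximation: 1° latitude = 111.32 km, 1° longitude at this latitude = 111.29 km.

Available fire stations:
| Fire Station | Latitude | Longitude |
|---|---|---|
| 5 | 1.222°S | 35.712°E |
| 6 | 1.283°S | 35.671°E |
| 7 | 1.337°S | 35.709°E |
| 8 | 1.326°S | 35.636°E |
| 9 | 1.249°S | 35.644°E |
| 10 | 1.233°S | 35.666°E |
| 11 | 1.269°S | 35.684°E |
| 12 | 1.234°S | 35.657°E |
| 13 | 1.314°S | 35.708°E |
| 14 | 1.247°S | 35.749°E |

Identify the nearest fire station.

11

Distances from 1.267°S, 35.696°E:
5: √((0.045·111.32)² + (0.016·111.29)²) = √(25.09409 + 3.17068) = 5.316 km
6: √((-0.016·111.32)² + (-0.025·111.29)²) = √(3.17239 + 7.74092) = 3.304 km
7: √((-0.070·111.32)² + (0.013·111.29)²) = √(60.72150 + 2.09314) = 7.926 km
8: √((-0.059·111.32)² + (-0.060·111.29)²) = √(43.13705 + 44.58767) = 9.366 km
9: √((0.018·111.32)² + (-0.052·111.29)²) = √(4.01505 + 33.49029) = 6.124 km
10: √((0.034·111.32)² + (-0.030·111.29)²) = √(14.32532 + 11.14692) = 5.047 km
11: √((-0.002·111.32)² + (-0.012·111.29)²) = √(0.04957 + 1.78351) = 1.354 km
12: √((0.033·111.32)² + (-0.039·111.29)²) = √(13.49504 + 18.83829) = 5.686 km
13: √((-0.047·111.32)² + (0.012·111.29)²) = √(27.37424 + 1.78351) = 5.400 km
14: √((0.020·111.32)² + (0.053·111.29)²) = √(4.95686 + 34.79077) = 6.305 km
Minimum: 11 at 1.354 km.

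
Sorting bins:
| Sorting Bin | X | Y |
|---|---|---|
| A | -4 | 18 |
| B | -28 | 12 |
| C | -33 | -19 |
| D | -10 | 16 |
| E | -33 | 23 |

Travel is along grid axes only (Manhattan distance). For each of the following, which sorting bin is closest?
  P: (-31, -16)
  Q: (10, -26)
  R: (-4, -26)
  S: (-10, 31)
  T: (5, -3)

P→C; Q→C; R→C; S→D; T→A

P at (-31, -16):
  A: 61
  B: 31
  C: 5
  D: 53
  E: 41
  → nearest: C (5)
Q at (10, -26):
  A: 58
  B: 76
  C: 50
  D: 62
  E: 92
  → nearest: C (50)
R at (-4, -26):
  A: 44
  B: 62
  C: 36
  D: 48
  E: 78
  → nearest: C (36)
S at (-10, 31):
  A: 19
  B: 37
  C: 73
  D: 15
  E: 31
  → nearest: D (15)
T at (5, -3):
  A: 30
  B: 48
  C: 54
  D: 34
  E: 64
  → nearest: A (30)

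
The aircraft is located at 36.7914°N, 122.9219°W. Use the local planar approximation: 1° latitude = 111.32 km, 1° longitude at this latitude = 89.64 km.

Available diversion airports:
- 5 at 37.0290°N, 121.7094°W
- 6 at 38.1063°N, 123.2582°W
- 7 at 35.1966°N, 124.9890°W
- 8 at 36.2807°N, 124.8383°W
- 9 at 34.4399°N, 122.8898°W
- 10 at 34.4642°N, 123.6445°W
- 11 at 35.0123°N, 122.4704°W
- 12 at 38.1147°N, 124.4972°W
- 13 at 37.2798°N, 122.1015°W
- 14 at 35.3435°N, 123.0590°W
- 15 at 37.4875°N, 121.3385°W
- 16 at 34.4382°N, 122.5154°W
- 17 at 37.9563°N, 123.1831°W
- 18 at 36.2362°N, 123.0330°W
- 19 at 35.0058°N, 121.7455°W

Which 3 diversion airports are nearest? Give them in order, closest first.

Distances from 36.7914°N, 122.9219°W:
5: √((0.2376·111.32)² + (1.2125·89.64)²) = √(699.583033 + 11813.190032) = 111.8605 km
6: √((1.3149·111.32)² + (-0.3363·89.64)²) = √(21425.543432 + 908.777216) = 149.4467 km
7: √((-1.5948·111.32)² + (-2.0671·89.64)²) = √(31518.014378 + 34334.179213) = 256.6168 km
8: √((-0.5107·111.32)² + (-1.9164·89.64)²) = √(3232.050300 + 29510.462779) = 180.9489 km
9: √((-2.3515·111.32)² + (0.0321·89.64)²) = √(68522.998890 + 8.279684) = 261.7848 km
10: √((-2.3272·111.32)² + (-0.7226·89.64)²) = √(67114.106356 + 4195.653457) = 267.0389 km
11: √((-1.7791·111.32)² + (0.4515·89.64)²) = √(39223.569594 + 1638.020018) = 202.1425 km
12: √((1.3233·111.32)² + (-1.5753·89.64)²) = √(21700.164213 + 19940.233599) = 204.0598 km
13: √((0.4884·111.32)² + (0.8204·89.64)²) = √(2955.954235 + 5408.228085) = 91.4559 km
14: √((-1.4479·111.32)² + (-0.1371·89.64)²) = √(25979.065898 + 151.035350) = 161.6481 km
15: √((0.6961·111.32)² + (1.5834·89.64)²) = √(6004.677163 + 20145.821283) = 161.7112 km
16: √((-2.3532·111.32)² + (0.4065·89.64)²) = √(68622.111121 + 1327.775943) = 264.4804 km
17: √((1.1649·111.32)² + (-0.2612·89.64)²) = √(16816.038224 + 548.213898) = 131.7735 km
18: √((-0.5552·111.32)² + (-0.1111·89.64)²) = √(3819.841214 + 99.181761) = 62.6021 km
19: √((-1.7856·111.32)² + (1.1764·89.64)²) = √(39510.702349 + 11120.228913) = 225.0132 km
Sorted: 18 (62.6021 km) < 13 (91.4559 km) < 5 (111.8605 km) < 17 (131.7735 km) < 6 (149.4467 km) < …

18, 13, 5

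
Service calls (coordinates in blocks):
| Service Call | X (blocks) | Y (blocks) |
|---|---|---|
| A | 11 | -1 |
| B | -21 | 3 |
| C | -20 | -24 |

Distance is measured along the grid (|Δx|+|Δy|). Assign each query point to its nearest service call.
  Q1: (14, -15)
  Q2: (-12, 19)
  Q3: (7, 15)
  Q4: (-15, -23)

Q1 at (14, -15):
  A: 17 blocks
  B: 53 blocks
  C: 43 blocks
  → nearest: A (17 blocks)
Q2 at (-12, 19):
  A: 43 blocks
  B: 25 blocks
  C: 51 blocks
  → nearest: B (25 blocks)
Q3 at (7, 15):
  A: 20 blocks
  B: 40 blocks
  C: 66 blocks
  → nearest: A (20 blocks)
Q4 at (-15, -23):
  A: 48 blocks
  B: 32 blocks
  C: 6 blocks
  → nearest: C (6 blocks)

Q1→A; Q2→B; Q3→A; Q4→C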